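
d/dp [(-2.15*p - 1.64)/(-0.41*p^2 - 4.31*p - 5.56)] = (-0.8815*p^2 - 1.3448*p + 4.8856)/(0.1681*p^4 + 3.5342*p^3 + 23.1353*p^2 + 47.9272*p + 30.9136)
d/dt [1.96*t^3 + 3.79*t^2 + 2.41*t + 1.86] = 5.88*t^2 + 7.58*t + 2.41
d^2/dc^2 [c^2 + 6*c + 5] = 2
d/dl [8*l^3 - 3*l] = 24*l^2 - 3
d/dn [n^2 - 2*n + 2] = 2*n - 2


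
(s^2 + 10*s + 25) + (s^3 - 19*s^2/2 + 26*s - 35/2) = s^3 - 17*s^2/2 + 36*s + 15/2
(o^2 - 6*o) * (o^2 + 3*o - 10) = o^4 - 3*o^3 - 28*o^2 + 60*o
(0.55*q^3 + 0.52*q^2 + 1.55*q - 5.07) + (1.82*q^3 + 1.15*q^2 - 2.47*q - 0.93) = 2.37*q^3 + 1.67*q^2 - 0.92*q - 6.0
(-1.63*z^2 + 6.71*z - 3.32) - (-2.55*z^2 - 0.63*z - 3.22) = 0.92*z^2 + 7.34*z - 0.0999999999999996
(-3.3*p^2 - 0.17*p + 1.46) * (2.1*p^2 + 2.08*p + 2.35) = -6.93*p^4 - 7.221*p^3 - 5.0426*p^2 + 2.6373*p + 3.431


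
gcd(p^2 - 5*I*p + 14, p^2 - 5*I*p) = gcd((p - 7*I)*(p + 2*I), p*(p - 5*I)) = 1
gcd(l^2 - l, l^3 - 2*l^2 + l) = l^2 - l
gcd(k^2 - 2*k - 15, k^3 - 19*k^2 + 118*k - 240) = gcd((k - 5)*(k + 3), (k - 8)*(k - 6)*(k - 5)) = k - 5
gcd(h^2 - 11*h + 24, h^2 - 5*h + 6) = h - 3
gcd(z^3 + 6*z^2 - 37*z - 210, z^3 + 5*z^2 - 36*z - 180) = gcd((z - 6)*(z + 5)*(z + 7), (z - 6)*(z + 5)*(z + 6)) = z^2 - z - 30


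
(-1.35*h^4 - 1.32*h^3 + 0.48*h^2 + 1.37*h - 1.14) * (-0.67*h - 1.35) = 0.9045*h^5 + 2.7069*h^4 + 1.4604*h^3 - 1.5659*h^2 - 1.0857*h + 1.539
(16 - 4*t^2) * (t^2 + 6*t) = -4*t^4 - 24*t^3 + 16*t^2 + 96*t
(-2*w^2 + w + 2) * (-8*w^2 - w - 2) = 16*w^4 - 6*w^3 - 13*w^2 - 4*w - 4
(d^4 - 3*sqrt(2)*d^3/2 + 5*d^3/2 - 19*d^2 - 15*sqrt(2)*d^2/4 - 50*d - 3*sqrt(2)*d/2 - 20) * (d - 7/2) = d^5 - 3*sqrt(2)*d^4/2 - d^4 - 111*d^3/4 + 3*sqrt(2)*d^3/2 + 93*sqrt(2)*d^2/8 + 33*d^2/2 + 21*sqrt(2)*d/4 + 155*d + 70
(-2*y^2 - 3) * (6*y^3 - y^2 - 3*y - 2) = -12*y^5 + 2*y^4 - 12*y^3 + 7*y^2 + 9*y + 6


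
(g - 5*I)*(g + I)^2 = g^3 - 3*I*g^2 + 9*g + 5*I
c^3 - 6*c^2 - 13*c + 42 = (c - 7)*(c - 2)*(c + 3)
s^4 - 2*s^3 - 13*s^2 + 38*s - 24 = (s - 3)*(s - 2)*(s - 1)*(s + 4)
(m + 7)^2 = m^2 + 14*m + 49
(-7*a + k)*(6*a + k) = -42*a^2 - a*k + k^2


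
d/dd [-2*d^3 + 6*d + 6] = 6 - 6*d^2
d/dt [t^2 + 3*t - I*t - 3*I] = 2*t + 3 - I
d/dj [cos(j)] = -sin(j)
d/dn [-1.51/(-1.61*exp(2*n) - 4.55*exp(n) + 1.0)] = (-4.8622*exp(n) - 6.8705)*exp(n)/(1.61*exp(2*n) + 4.55*exp(n) - 1.0)^2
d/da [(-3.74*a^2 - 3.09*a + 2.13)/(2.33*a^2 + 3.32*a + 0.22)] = (-5.21709999999999*a^2 - 11.5714*a - 7.7514)/(5.4289*a^4 + 15.4712*a^3 + 12.0476*a^2 + 1.4608*a + 0.0484)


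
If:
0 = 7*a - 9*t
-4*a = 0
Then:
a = 0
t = 0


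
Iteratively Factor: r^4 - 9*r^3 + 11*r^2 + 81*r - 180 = (r - 4)*(r^3 - 5*r^2 - 9*r + 45) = (r - 4)*(r + 3)*(r^2 - 8*r + 15) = (r - 5)*(r - 4)*(r + 3)*(r - 3)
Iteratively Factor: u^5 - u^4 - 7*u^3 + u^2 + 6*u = (u + 1)*(u^4 - 2*u^3 - 5*u^2 + 6*u) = u*(u + 1)*(u^3 - 2*u^2 - 5*u + 6) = u*(u - 3)*(u + 1)*(u^2 + u - 2) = u*(u - 3)*(u + 1)*(u + 2)*(u - 1)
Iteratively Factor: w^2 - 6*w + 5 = (w - 1)*(w - 5)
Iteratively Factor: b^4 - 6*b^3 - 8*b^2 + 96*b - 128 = (b - 4)*(b^3 - 2*b^2 - 16*b + 32) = (b - 4)*(b + 4)*(b^2 - 6*b + 8) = (b - 4)^2*(b + 4)*(b - 2)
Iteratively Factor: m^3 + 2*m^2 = (m)*(m^2 + 2*m) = m*(m + 2)*(m)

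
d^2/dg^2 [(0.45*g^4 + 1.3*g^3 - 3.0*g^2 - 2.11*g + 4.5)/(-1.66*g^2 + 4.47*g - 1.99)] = (-2.48004*g^6 + 20.03454*g^5 - 62.86761*g^4 + 76.8344919999998*g^3 - 85.8636*g^2 + 127.635576*g - 88.798734)/(4.574296*g^6 - 36.952596*g^5 + 115.955814*g^4 - 177.911811*g^3 + 139.007271*g^2 - 53.104941*g + 7.880599)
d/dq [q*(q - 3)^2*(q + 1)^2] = 5*q^4 - 16*q^3 - 6*q^2 + 24*q + 9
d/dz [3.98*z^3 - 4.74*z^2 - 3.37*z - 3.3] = 11.94*z^2 - 9.48*z - 3.37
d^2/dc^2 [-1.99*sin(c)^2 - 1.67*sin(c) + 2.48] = 1.67*sin(c) - 3.98*cos(2*c)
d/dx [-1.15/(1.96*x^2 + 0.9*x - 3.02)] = (4.508*x + 1.035)/(1.96*x^2 + 0.9*x - 3.02)^2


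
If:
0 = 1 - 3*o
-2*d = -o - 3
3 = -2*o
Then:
No Solution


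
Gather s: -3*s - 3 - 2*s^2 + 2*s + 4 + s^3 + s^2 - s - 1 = s^3 - s^2 - 2*s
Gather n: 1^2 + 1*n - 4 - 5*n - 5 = -4*n - 8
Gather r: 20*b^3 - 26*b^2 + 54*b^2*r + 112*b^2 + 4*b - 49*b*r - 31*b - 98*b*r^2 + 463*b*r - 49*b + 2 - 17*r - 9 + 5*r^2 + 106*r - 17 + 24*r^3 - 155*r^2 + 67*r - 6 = 20*b^3 + 86*b^2 - 76*b + 24*r^3 + r^2*(-98*b - 150) + r*(54*b^2 + 414*b + 156) - 30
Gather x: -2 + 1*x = x - 2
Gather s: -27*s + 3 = 3 - 27*s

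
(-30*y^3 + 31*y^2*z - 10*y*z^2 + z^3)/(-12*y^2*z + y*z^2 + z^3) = (10*y^2 - 7*y*z + z^2)/(z*(4*y + z))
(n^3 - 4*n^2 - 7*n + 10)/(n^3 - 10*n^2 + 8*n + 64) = (n^2 - 6*n + 5)/(n^2 - 12*n + 32)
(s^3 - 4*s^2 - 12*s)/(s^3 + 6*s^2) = (s^2 - 4*s - 12)/(s*(s + 6))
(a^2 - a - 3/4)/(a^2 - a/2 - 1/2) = (a - 3/2)/(a - 1)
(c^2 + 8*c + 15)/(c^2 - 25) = (c + 3)/(c - 5)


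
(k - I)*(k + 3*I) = k^2 + 2*I*k + 3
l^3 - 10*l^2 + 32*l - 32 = (l - 4)^2*(l - 2)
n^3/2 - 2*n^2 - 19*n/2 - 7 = (n/2 + 1)*(n - 7)*(n + 1)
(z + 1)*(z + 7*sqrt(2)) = z^2 + z + 7*sqrt(2)*z + 7*sqrt(2)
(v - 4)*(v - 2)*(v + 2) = v^3 - 4*v^2 - 4*v + 16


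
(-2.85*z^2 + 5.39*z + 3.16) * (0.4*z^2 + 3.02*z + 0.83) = -1.14*z^4 - 6.451*z^3 + 15.1763*z^2 + 14.0169*z + 2.6228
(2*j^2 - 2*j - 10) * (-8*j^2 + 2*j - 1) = -16*j^4 + 20*j^3 + 74*j^2 - 18*j + 10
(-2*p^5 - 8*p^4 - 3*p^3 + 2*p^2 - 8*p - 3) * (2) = -4*p^5 - 16*p^4 - 6*p^3 + 4*p^2 - 16*p - 6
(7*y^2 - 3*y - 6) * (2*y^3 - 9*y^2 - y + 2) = 14*y^5 - 69*y^4 + 8*y^3 + 71*y^2 - 12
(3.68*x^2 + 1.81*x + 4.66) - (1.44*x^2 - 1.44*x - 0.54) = 2.24*x^2 + 3.25*x + 5.2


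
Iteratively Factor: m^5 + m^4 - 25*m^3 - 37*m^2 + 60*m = (m + 4)*(m^4 - 3*m^3 - 13*m^2 + 15*m) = (m - 1)*(m + 4)*(m^3 - 2*m^2 - 15*m) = (m - 5)*(m - 1)*(m + 4)*(m^2 + 3*m) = m*(m - 5)*(m - 1)*(m + 4)*(m + 3)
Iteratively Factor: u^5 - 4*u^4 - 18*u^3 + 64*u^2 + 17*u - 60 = (u + 1)*(u^4 - 5*u^3 - 13*u^2 + 77*u - 60) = (u - 3)*(u + 1)*(u^3 - 2*u^2 - 19*u + 20) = (u - 3)*(u - 1)*(u + 1)*(u^2 - u - 20) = (u - 3)*(u - 1)*(u + 1)*(u + 4)*(u - 5)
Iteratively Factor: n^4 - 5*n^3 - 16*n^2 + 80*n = (n - 4)*(n^3 - n^2 - 20*n) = n*(n - 4)*(n^2 - n - 20) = n*(n - 5)*(n - 4)*(n + 4)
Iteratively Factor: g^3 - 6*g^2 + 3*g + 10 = (g + 1)*(g^2 - 7*g + 10) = (g - 2)*(g + 1)*(g - 5)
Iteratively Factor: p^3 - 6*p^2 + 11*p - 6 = (p - 1)*(p^2 - 5*p + 6) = (p - 3)*(p - 1)*(p - 2)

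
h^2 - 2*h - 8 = (h - 4)*(h + 2)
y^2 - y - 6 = (y - 3)*(y + 2)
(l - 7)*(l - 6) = l^2 - 13*l + 42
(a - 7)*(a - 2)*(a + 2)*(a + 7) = a^4 - 53*a^2 + 196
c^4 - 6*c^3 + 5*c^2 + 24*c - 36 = (c - 3)^2*(c - 2)*(c + 2)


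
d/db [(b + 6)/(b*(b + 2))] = (-b^2 - 12*b - 12)/(b^2*(b^2 + 4*b + 4))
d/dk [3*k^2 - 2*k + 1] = 6*k - 2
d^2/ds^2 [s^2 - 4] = 2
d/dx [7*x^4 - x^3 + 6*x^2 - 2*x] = 28*x^3 - 3*x^2 + 12*x - 2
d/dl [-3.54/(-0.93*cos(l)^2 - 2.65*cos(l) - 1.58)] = (6.5844*cos(l) + 9.381)*sin(l)/(0.93*cos(l)^2 + 2.65*cos(l) + 1.58)^2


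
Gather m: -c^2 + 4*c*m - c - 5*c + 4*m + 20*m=-c^2 - 6*c + m*(4*c + 24)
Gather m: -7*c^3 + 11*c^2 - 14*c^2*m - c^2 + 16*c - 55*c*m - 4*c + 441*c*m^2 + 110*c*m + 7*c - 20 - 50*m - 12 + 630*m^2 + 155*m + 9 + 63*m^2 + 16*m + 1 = -7*c^3 + 10*c^2 + 19*c + m^2*(441*c + 693) + m*(-14*c^2 + 55*c + 121) - 22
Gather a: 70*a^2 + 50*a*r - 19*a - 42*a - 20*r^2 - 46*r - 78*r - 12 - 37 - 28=70*a^2 + a*(50*r - 61) - 20*r^2 - 124*r - 77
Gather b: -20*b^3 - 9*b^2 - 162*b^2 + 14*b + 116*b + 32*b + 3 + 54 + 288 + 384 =-20*b^3 - 171*b^2 + 162*b + 729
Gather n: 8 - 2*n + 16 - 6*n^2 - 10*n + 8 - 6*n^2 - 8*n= -12*n^2 - 20*n + 32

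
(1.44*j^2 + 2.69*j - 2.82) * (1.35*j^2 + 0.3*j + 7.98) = 1.944*j^4 + 4.0635*j^3 + 8.4912*j^2 + 20.6202*j - 22.5036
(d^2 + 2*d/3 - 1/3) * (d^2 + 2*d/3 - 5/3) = d^4 + 4*d^3/3 - 14*d^2/9 - 4*d/3 + 5/9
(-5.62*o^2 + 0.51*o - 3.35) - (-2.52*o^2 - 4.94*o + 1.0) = -3.1*o^2 + 5.45*o - 4.35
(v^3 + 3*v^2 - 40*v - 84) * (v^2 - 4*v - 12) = v^5 - v^4 - 64*v^3 + 40*v^2 + 816*v + 1008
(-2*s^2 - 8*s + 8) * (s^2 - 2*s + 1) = -2*s^4 - 4*s^3 + 22*s^2 - 24*s + 8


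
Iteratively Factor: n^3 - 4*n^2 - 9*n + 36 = (n - 4)*(n^2 - 9) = (n - 4)*(n + 3)*(n - 3)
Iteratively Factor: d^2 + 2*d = (d + 2)*(d)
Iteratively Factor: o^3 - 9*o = (o)*(o^2 - 9) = o*(o + 3)*(o - 3)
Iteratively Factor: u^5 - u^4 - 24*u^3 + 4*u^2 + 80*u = (u - 5)*(u^4 + 4*u^3 - 4*u^2 - 16*u) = (u - 5)*(u + 2)*(u^3 + 2*u^2 - 8*u) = (u - 5)*(u + 2)*(u + 4)*(u^2 - 2*u) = u*(u - 5)*(u + 2)*(u + 4)*(u - 2)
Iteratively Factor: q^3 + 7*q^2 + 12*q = (q)*(q^2 + 7*q + 12) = q*(q + 3)*(q + 4)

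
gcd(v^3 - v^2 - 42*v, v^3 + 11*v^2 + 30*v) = v^2 + 6*v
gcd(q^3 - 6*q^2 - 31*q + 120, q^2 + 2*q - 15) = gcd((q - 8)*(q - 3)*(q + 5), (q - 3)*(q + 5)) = q^2 + 2*q - 15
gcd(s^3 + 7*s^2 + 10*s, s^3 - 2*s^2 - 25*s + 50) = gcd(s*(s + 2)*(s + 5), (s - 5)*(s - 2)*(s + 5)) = s + 5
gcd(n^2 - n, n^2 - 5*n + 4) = n - 1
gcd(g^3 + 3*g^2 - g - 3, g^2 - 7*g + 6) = g - 1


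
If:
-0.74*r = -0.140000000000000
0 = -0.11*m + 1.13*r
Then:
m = 1.94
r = 0.19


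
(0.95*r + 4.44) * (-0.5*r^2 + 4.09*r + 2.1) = -0.475*r^3 + 1.6655*r^2 + 20.1546*r + 9.324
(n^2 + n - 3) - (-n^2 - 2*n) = 2*n^2 + 3*n - 3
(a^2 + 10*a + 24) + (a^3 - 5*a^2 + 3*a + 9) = a^3 - 4*a^2 + 13*a + 33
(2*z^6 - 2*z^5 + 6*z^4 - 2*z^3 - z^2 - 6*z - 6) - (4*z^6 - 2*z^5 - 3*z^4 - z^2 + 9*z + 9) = -2*z^6 + 9*z^4 - 2*z^3 - 15*z - 15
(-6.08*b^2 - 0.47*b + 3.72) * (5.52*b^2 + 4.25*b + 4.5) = -33.5616*b^4 - 28.4344*b^3 - 8.8231*b^2 + 13.695*b + 16.74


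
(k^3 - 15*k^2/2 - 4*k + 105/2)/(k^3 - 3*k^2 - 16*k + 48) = (2*k^2 - 9*k - 35)/(2*(k^2 - 16))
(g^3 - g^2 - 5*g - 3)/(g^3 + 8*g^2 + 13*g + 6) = (g - 3)/(g + 6)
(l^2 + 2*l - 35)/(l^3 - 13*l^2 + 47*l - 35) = (l + 7)/(l^2 - 8*l + 7)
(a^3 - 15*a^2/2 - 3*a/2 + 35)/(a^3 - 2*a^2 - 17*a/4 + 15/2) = 2*(a - 7)/(2*a - 3)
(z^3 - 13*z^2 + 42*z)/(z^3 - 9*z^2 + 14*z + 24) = z*(z - 7)/(z^2 - 3*z - 4)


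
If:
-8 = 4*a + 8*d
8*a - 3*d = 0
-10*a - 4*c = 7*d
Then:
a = -6/19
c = 43/19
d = -16/19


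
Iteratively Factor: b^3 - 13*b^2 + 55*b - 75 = (b - 3)*(b^2 - 10*b + 25) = (b - 5)*(b - 3)*(b - 5)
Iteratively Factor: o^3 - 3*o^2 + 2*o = (o - 1)*(o^2 - 2*o) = o*(o - 1)*(o - 2)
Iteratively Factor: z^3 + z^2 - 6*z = (z - 2)*(z^2 + 3*z) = (z - 2)*(z + 3)*(z)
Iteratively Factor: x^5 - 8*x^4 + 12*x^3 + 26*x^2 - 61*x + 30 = (x + 2)*(x^4 - 10*x^3 + 32*x^2 - 38*x + 15) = (x - 1)*(x + 2)*(x^3 - 9*x^2 + 23*x - 15) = (x - 3)*(x - 1)*(x + 2)*(x^2 - 6*x + 5) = (x - 3)*(x - 1)^2*(x + 2)*(x - 5)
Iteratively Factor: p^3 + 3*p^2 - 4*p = (p + 4)*(p^2 - p) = p*(p + 4)*(p - 1)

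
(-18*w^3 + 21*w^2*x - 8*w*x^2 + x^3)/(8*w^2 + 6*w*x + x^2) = (-18*w^3 + 21*w^2*x - 8*w*x^2 + x^3)/(8*w^2 + 6*w*x + x^2)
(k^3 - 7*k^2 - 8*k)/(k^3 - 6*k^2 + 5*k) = (k^2 - 7*k - 8)/(k^2 - 6*k + 5)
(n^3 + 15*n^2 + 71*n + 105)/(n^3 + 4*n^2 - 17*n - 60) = (n + 7)/(n - 4)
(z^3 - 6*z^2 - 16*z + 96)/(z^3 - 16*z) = (z - 6)/z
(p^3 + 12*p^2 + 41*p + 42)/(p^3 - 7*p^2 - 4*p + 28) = (p^2 + 10*p + 21)/(p^2 - 9*p + 14)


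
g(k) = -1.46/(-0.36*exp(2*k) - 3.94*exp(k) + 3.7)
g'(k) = -1.46*(0.72*exp(2*k) + 3.94*exp(k))/(-0.36*exp(2*k) - 3.94*exp(k) + 3.7)^2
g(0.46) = 0.42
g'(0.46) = -0.99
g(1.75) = 0.05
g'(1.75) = -0.07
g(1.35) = 0.09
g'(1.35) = -0.13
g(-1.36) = -0.55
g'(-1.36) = -0.22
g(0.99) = 0.15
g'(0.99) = -0.26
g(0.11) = 1.27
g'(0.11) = -5.88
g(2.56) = 0.01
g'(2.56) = -0.02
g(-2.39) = -0.44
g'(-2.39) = -0.05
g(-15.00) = -0.39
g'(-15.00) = 0.00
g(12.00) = 0.00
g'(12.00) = 0.00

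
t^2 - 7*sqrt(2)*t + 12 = (t - 6*sqrt(2))*(t - sqrt(2))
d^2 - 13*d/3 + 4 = (d - 3)*(d - 4/3)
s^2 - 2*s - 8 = (s - 4)*(s + 2)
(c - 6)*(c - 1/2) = c^2 - 13*c/2 + 3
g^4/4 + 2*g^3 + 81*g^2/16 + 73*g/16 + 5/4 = (g/4 + 1)*(g + 1/2)*(g + 1)*(g + 5/2)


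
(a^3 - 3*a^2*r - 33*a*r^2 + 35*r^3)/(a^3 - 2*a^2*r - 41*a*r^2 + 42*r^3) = (a + 5*r)/(a + 6*r)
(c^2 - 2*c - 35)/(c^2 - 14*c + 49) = (c + 5)/(c - 7)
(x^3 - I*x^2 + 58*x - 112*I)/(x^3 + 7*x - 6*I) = (x^2 + I*x + 56)/(x^2 + 2*I*x + 3)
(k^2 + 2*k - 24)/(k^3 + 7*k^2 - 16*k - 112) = (k + 6)/(k^2 + 11*k + 28)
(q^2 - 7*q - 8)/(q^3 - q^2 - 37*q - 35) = (q - 8)/(q^2 - 2*q - 35)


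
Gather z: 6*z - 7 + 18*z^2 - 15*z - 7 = 18*z^2 - 9*z - 14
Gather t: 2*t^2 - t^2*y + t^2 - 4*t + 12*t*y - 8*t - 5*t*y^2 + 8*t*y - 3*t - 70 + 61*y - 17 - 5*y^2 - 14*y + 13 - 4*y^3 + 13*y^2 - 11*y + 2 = t^2*(3 - y) + t*(-5*y^2 + 20*y - 15) - 4*y^3 + 8*y^2 + 36*y - 72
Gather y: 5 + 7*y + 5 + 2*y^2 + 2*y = 2*y^2 + 9*y + 10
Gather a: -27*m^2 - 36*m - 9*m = -27*m^2 - 45*m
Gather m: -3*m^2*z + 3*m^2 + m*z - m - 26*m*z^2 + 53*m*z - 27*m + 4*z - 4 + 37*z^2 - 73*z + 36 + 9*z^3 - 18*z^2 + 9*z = m^2*(3 - 3*z) + m*(-26*z^2 + 54*z - 28) + 9*z^3 + 19*z^2 - 60*z + 32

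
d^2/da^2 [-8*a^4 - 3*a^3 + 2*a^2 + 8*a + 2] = -96*a^2 - 18*a + 4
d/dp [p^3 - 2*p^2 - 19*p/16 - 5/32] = 3*p^2 - 4*p - 19/16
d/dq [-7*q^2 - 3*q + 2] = -14*q - 3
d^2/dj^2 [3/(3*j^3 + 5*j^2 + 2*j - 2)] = 6*(-(9*j + 5)*(3*j^3 + 5*j^2 + 2*j - 2) + (9*j^2 + 10*j + 2)^2)/(3*j^3 + 5*j^2 + 2*j - 2)^3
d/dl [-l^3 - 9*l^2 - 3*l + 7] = -3*l^2 - 18*l - 3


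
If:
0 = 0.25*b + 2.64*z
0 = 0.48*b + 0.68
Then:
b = -1.42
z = 0.13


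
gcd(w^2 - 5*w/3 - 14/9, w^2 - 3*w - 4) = 1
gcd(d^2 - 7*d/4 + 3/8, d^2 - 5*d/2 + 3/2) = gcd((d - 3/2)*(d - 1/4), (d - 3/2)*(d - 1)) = d - 3/2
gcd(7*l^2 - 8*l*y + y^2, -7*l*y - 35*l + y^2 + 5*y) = -7*l + y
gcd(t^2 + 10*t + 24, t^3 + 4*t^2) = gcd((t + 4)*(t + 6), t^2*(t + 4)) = t + 4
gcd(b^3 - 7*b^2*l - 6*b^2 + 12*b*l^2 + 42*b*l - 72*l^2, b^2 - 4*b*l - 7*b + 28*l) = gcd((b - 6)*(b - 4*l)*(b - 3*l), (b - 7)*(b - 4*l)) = b - 4*l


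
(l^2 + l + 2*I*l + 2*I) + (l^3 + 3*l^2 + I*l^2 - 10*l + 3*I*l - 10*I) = l^3 + 4*l^2 + I*l^2 - 9*l + 5*I*l - 8*I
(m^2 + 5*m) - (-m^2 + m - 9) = 2*m^2 + 4*m + 9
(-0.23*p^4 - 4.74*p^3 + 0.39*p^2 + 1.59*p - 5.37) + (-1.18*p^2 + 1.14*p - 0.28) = -0.23*p^4 - 4.74*p^3 - 0.79*p^2 + 2.73*p - 5.65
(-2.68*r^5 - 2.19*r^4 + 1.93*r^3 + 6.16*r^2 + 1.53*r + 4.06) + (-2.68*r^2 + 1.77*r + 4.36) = -2.68*r^5 - 2.19*r^4 + 1.93*r^3 + 3.48*r^2 + 3.3*r + 8.42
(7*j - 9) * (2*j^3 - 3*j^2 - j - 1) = 14*j^4 - 39*j^3 + 20*j^2 + 2*j + 9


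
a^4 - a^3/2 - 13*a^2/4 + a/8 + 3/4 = (a - 2)*(a - 1/2)*(a + 1/2)*(a + 3/2)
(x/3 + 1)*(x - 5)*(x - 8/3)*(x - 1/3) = x^4/3 - 5*x^3/3 - 73*x^2/27 + 389*x/27 - 40/9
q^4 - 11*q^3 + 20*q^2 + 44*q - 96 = (q - 8)*(q - 3)*(q - 2)*(q + 2)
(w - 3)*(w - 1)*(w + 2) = w^3 - 2*w^2 - 5*w + 6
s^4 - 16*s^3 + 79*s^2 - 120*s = s*(s - 8)*(s - 5)*(s - 3)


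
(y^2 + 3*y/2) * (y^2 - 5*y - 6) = y^4 - 7*y^3/2 - 27*y^2/2 - 9*y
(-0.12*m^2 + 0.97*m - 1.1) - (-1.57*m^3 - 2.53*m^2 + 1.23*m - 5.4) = 1.57*m^3 + 2.41*m^2 - 0.26*m + 4.3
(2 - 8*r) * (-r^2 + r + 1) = 8*r^3 - 10*r^2 - 6*r + 2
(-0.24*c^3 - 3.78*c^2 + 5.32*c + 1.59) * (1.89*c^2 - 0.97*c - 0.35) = -0.4536*c^5 - 6.9114*c^4 + 13.8054*c^3 - 0.8323*c^2 - 3.4043*c - 0.5565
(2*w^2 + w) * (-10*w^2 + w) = -20*w^4 - 8*w^3 + w^2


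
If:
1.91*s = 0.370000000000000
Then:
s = 0.19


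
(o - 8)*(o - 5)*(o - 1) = o^3 - 14*o^2 + 53*o - 40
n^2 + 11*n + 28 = (n + 4)*(n + 7)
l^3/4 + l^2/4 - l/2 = l*(l/4 + 1/2)*(l - 1)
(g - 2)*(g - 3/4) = g^2 - 11*g/4 + 3/2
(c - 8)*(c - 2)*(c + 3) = c^3 - 7*c^2 - 14*c + 48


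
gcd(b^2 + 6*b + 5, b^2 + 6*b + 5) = b^2 + 6*b + 5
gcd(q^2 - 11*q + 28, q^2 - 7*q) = q - 7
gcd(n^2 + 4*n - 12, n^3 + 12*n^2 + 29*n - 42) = n + 6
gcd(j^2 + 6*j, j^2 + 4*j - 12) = j + 6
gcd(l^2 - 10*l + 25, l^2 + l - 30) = l - 5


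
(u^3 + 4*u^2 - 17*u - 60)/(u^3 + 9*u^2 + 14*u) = (u^3 + 4*u^2 - 17*u - 60)/(u*(u^2 + 9*u + 14))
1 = 1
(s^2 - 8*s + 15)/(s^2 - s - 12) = (-s^2 + 8*s - 15)/(-s^2 + s + 12)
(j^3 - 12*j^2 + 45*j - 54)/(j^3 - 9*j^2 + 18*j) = (j - 3)/j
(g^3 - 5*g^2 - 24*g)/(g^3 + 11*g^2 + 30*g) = (g^2 - 5*g - 24)/(g^2 + 11*g + 30)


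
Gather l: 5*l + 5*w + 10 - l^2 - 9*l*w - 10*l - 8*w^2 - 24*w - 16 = -l^2 + l*(-9*w - 5) - 8*w^2 - 19*w - 6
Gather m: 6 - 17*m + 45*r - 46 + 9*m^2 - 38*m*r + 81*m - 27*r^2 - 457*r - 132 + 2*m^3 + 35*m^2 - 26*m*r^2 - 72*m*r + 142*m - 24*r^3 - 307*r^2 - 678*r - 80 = 2*m^3 + 44*m^2 + m*(-26*r^2 - 110*r + 206) - 24*r^3 - 334*r^2 - 1090*r - 252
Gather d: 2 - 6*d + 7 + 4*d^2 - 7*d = 4*d^2 - 13*d + 9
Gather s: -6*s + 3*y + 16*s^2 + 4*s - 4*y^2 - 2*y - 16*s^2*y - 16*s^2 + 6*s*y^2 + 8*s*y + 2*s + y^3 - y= -16*s^2*y + s*(6*y^2 + 8*y) + y^3 - 4*y^2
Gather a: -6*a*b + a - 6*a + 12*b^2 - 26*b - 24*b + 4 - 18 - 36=a*(-6*b - 5) + 12*b^2 - 50*b - 50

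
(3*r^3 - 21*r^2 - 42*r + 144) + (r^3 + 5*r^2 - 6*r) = 4*r^3 - 16*r^2 - 48*r + 144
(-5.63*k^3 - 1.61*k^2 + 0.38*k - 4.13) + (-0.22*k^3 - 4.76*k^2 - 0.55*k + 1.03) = -5.85*k^3 - 6.37*k^2 - 0.17*k - 3.1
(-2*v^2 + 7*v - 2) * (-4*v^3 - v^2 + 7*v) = 8*v^5 - 26*v^4 - 13*v^3 + 51*v^2 - 14*v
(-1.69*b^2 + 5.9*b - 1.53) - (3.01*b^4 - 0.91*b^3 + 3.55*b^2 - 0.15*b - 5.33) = -3.01*b^4 + 0.91*b^3 - 5.24*b^2 + 6.05*b + 3.8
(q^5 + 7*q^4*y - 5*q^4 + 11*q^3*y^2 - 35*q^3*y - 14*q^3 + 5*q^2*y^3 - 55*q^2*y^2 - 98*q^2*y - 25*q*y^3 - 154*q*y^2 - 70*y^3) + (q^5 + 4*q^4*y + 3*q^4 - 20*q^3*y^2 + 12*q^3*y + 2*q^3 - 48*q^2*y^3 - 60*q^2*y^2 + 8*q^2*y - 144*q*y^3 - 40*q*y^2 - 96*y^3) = 2*q^5 + 11*q^4*y - 2*q^4 - 9*q^3*y^2 - 23*q^3*y - 12*q^3 - 43*q^2*y^3 - 115*q^2*y^2 - 90*q^2*y - 169*q*y^3 - 194*q*y^2 - 166*y^3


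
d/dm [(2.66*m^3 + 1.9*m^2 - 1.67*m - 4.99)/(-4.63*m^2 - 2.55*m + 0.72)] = (-12.3158*m^4 - 13.566*m^3 - 6.8315*m^2 - 43.4714*m - 13.9269)/(21.4369*m^4 + 23.613*m^3 - 0.1647*m^2 - 3.672*m + 0.5184)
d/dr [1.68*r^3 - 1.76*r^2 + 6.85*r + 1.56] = 5.04*r^2 - 3.52*r + 6.85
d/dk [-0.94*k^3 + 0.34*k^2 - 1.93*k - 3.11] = -2.82*k^2 + 0.68*k - 1.93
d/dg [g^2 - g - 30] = 2*g - 1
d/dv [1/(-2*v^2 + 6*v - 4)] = (v - 3/2)/(v^2 - 3*v + 2)^2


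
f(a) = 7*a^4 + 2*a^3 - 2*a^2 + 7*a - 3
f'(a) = 28*a^3 + 6*a^2 - 4*a + 7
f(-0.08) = -3.57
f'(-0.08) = 7.34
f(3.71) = 1423.72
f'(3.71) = 1504.56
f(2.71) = 418.64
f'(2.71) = 597.49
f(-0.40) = -6.07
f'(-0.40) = 7.77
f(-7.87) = 25696.41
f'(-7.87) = -13238.31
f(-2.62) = 258.80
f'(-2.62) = -444.91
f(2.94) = 574.10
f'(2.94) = 758.64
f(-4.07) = 1721.31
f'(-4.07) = -1765.07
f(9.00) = 47283.00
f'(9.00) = 20869.00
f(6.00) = 9471.00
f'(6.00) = 6247.00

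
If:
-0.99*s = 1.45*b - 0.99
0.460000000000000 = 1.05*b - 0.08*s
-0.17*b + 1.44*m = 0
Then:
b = 0.46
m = 0.05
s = 0.32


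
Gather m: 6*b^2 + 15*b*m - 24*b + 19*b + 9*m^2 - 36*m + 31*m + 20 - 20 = 6*b^2 - 5*b + 9*m^2 + m*(15*b - 5)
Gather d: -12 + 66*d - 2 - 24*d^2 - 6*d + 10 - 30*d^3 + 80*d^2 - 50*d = -30*d^3 + 56*d^2 + 10*d - 4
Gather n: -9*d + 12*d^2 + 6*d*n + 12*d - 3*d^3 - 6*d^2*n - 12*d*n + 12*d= -3*d^3 + 12*d^2 + 15*d + n*(-6*d^2 - 6*d)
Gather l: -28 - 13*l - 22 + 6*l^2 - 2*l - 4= 6*l^2 - 15*l - 54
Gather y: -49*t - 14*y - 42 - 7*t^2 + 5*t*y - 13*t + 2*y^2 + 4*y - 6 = -7*t^2 - 62*t + 2*y^2 + y*(5*t - 10) - 48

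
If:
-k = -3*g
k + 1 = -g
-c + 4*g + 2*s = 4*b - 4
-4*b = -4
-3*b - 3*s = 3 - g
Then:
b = 1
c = -31/6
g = -1/4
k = -3/4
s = -25/12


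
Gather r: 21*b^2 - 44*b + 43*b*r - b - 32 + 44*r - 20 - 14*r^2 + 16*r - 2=21*b^2 - 45*b - 14*r^2 + r*(43*b + 60) - 54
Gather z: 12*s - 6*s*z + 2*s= -6*s*z + 14*s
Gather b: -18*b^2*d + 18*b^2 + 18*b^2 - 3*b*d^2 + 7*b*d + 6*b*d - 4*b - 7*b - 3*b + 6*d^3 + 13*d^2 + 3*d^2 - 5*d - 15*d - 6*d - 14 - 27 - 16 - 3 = b^2*(36 - 18*d) + b*(-3*d^2 + 13*d - 14) + 6*d^3 + 16*d^2 - 26*d - 60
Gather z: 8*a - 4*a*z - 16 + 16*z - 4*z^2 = 8*a - 4*z^2 + z*(16 - 4*a) - 16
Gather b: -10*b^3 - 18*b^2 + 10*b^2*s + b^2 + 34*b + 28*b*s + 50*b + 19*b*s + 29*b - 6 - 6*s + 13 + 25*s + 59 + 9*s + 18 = -10*b^3 + b^2*(10*s - 17) + b*(47*s + 113) + 28*s + 84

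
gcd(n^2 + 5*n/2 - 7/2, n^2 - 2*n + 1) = n - 1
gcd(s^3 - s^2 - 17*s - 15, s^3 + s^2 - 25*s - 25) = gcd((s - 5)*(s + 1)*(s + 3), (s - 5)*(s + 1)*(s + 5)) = s^2 - 4*s - 5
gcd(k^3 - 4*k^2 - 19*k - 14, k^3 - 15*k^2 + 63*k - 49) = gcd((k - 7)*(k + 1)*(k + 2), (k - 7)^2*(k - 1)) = k - 7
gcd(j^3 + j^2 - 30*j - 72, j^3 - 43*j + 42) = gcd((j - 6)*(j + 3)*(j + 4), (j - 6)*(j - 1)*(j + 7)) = j - 6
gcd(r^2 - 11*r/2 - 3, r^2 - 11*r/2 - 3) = r^2 - 11*r/2 - 3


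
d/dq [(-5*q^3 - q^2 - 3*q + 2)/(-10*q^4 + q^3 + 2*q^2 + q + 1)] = (-50*q^6 - 20*q^5 - 99*q^4 + 76*q^3 - 16*q^2 - 10*q - 5)/(100*q^8 - 20*q^7 - 39*q^6 - 16*q^5 - 14*q^4 + 6*q^3 + 5*q^2 + 2*q + 1)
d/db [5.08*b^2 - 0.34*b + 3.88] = 10.16*b - 0.34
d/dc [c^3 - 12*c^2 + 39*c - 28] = 3*c^2 - 24*c + 39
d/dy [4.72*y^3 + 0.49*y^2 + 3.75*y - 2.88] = 14.16*y^2 + 0.98*y + 3.75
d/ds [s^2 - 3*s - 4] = 2*s - 3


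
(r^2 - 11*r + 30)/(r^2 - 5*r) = (r - 6)/r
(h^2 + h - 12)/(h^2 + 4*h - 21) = (h + 4)/(h + 7)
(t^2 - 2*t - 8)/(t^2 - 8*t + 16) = (t + 2)/(t - 4)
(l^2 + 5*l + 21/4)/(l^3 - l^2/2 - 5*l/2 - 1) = (4*l^2 + 20*l + 21)/(2*(2*l^3 - l^2 - 5*l - 2))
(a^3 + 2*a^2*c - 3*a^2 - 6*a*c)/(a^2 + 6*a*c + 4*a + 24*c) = a*(a^2 + 2*a*c - 3*a - 6*c)/(a^2 + 6*a*c + 4*a + 24*c)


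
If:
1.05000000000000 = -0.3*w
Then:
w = -3.50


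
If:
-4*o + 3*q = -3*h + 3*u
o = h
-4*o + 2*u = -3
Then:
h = u/2 + 3/4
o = u/2 + 3/4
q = 7*u/6 + 1/4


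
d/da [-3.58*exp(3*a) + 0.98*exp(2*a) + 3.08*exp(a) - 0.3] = (-10.74*exp(2*a) + 1.96*exp(a) + 3.08)*exp(a)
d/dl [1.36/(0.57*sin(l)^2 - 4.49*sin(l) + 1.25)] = (6.1064 - 1.5504*sin(l))*cos(l)/(0.57*sin(l)^2 - 4.49*sin(l) + 1.25)^2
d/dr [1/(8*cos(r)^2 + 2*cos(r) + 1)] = 2*(8*cos(r) + 1)*sin(r)/(8*cos(r)^2 + 2*cos(r) + 1)^2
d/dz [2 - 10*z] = -10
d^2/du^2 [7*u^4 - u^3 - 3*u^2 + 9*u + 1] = 84*u^2 - 6*u - 6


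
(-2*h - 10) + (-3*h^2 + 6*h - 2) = -3*h^2 + 4*h - 12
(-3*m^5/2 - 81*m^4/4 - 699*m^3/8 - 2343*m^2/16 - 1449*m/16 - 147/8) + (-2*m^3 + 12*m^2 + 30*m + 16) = -3*m^5/2 - 81*m^4/4 - 715*m^3/8 - 2151*m^2/16 - 969*m/16 - 19/8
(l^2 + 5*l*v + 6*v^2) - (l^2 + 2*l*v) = 3*l*v + 6*v^2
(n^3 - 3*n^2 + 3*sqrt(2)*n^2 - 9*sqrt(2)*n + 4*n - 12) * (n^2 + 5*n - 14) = n^5 + 2*n^4 + 3*sqrt(2)*n^4 - 25*n^3 + 6*sqrt(2)*n^3 - 87*sqrt(2)*n^2 + 50*n^2 - 116*n + 126*sqrt(2)*n + 168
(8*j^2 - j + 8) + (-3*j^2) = 5*j^2 - j + 8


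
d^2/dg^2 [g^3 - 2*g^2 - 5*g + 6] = 6*g - 4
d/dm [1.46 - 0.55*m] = -0.550000000000000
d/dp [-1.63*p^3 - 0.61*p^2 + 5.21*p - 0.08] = -4.89*p^2 - 1.22*p + 5.21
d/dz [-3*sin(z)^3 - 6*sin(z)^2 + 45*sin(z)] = 3*(-3*sin(z)^2 - 4*sin(z) + 15)*cos(z)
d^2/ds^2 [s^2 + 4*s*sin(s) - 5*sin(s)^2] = -4*s*sin(s) + 20*sin(s)^2 + 8*cos(s) - 8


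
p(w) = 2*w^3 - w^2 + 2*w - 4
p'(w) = 6*w^2 - 2*w + 2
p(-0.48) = -5.41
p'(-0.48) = 4.34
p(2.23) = 17.67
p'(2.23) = 27.38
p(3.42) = 71.15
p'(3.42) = 65.34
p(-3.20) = -86.18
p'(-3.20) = 69.84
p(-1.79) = -22.25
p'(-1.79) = 24.80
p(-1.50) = -16.00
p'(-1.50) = 18.50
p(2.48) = 25.32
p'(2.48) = 33.94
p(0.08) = -3.85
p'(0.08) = 1.88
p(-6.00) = -484.00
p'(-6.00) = 230.00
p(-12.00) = -3628.00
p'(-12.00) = 890.00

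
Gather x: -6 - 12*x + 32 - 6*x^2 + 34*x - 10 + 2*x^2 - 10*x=-4*x^2 + 12*x + 16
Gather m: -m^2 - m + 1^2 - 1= -m^2 - m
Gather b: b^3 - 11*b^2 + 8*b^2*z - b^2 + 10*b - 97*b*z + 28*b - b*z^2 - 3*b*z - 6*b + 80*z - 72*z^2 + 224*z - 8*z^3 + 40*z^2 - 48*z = b^3 + b^2*(8*z - 12) + b*(-z^2 - 100*z + 32) - 8*z^3 - 32*z^2 + 256*z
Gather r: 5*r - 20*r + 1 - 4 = -15*r - 3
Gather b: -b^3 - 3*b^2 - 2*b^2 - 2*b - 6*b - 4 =-b^3 - 5*b^2 - 8*b - 4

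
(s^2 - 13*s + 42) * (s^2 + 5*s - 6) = s^4 - 8*s^3 - 29*s^2 + 288*s - 252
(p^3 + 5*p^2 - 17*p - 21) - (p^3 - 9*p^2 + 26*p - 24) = 14*p^2 - 43*p + 3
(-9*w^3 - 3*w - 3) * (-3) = 27*w^3 + 9*w + 9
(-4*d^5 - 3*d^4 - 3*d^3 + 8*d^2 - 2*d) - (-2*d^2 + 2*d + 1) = -4*d^5 - 3*d^4 - 3*d^3 + 10*d^2 - 4*d - 1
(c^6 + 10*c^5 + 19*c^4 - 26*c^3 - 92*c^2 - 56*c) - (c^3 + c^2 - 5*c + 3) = c^6 + 10*c^5 + 19*c^4 - 27*c^3 - 93*c^2 - 51*c - 3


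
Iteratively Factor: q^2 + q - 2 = (q + 2)*(q - 1)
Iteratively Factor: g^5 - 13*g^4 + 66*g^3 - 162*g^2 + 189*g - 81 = (g - 3)*(g^4 - 10*g^3 + 36*g^2 - 54*g + 27) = (g - 3)^2*(g^3 - 7*g^2 + 15*g - 9) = (g - 3)^3*(g^2 - 4*g + 3) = (g - 3)^4*(g - 1)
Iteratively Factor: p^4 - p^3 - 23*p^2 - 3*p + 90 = (p + 3)*(p^3 - 4*p^2 - 11*p + 30) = (p - 5)*(p + 3)*(p^2 + p - 6) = (p - 5)*(p - 2)*(p + 3)*(p + 3)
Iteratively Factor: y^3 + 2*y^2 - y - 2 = (y + 2)*(y^2 - 1) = (y - 1)*(y + 2)*(y + 1)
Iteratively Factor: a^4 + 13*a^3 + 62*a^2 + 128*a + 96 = (a + 4)*(a^3 + 9*a^2 + 26*a + 24) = (a + 3)*(a + 4)*(a^2 + 6*a + 8) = (a + 3)*(a + 4)^2*(a + 2)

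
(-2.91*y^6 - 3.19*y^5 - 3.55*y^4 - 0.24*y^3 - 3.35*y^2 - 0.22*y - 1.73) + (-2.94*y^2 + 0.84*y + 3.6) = -2.91*y^6 - 3.19*y^5 - 3.55*y^4 - 0.24*y^3 - 6.29*y^2 + 0.62*y + 1.87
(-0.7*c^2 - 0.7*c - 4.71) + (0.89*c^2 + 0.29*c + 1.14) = 0.19*c^2 - 0.41*c - 3.57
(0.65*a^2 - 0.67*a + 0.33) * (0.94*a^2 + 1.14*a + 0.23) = 0.611*a^4 + 0.1112*a^3 - 0.3041*a^2 + 0.2221*a + 0.0759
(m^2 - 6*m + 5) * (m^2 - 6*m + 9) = m^4 - 12*m^3 + 50*m^2 - 84*m + 45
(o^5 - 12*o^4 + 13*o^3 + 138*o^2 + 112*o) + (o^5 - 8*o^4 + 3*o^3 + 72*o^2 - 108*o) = 2*o^5 - 20*o^4 + 16*o^3 + 210*o^2 + 4*o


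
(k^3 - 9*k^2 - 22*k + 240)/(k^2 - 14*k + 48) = k + 5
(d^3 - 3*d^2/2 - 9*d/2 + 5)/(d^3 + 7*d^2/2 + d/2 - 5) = (2*d - 5)/(2*d + 5)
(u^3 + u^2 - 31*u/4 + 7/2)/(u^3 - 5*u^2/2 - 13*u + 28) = (u - 1/2)/(u - 4)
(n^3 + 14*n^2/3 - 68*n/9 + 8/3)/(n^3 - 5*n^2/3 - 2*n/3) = (-9*n^3 - 42*n^2 + 68*n - 24)/(3*n*(-3*n^2 + 5*n + 2))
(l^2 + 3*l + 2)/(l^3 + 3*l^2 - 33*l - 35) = (l + 2)/(l^2 + 2*l - 35)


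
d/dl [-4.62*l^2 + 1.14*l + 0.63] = 1.14 - 9.24*l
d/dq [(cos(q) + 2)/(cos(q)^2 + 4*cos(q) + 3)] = (cos(q)^2 + 4*cos(q) + 5)*sin(q)/(cos(q)^2 + 4*cos(q) + 3)^2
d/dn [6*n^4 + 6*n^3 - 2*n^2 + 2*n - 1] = 24*n^3 + 18*n^2 - 4*n + 2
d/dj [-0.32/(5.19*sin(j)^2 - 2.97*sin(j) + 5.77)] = (3.3216*sin(j) - 0.9504)*cos(j)/(5.19*sin(j)^2 - 2.97*sin(j) + 5.77)^2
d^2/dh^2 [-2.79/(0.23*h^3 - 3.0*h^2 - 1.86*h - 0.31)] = ((3.8502*h - 16.74)*(-0.23*h^3 + 3.0*h^2 + 1.86*h + 0.31) + 2.79*(-1.38*h^2 + 12.0*h + 3.72)*(-0.69*h^2 + 6.0*h + 1.86))/(-0.23*h^3 + 3.0*h^2 + 1.86*h + 0.31)^3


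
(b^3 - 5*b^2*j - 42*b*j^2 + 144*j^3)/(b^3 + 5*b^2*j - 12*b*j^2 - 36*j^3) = (b - 8*j)/(b + 2*j)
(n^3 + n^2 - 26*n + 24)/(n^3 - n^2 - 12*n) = (n^2 + 5*n - 6)/(n*(n + 3))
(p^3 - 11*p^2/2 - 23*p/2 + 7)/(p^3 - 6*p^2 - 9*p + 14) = (p - 1/2)/(p - 1)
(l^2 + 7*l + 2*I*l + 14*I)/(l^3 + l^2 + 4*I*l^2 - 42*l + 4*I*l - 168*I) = (l + 2*I)/(l^2 + l*(-6 + 4*I) - 24*I)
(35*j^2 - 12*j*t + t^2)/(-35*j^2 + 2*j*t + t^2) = (-7*j + t)/(7*j + t)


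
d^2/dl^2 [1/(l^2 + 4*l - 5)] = 2*(-l^2 - 4*l + 4*(l + 2)^2 + 5)/(l^2 + 4*l - 5)^3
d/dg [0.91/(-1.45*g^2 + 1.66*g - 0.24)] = (2.639*g - 1.5106)/(1.45*g^2 - 1.66*g + 0.24)^2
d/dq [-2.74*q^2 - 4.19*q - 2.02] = -5.48*q - 4.19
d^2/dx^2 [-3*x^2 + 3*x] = -6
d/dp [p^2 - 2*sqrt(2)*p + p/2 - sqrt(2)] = 2*p - 2*sqrt(2) + 1/2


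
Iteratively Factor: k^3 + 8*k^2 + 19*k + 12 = (k + 4)*(k^2 + 4*k + 3) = (k + 3)*(k + 4)*(k + 1)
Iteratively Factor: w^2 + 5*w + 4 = (w + 4)*(w + 1)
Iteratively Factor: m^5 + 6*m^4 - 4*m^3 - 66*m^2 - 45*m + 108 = (m + 4)*(m^4 + 2*m^3 - 12*m^2 - 18*m + 27) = (m - 3)*(m + 4)*(m^3 + 5*m^2 + 3*m - 9) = (m - 3)*(m + 3)*(m + 4)*(m^2 + 2*m - 3) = (m - 3)*(m - 1)*(m + 3)*(m + 4)*(m + 3)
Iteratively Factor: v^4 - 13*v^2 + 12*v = (v - 1)*(v^3 + v^2 - 12*v) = (v - 1)*(v + 4)*(v^2 - 3*v) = (v - 3)*(v - 1)*(v + 4)*(v)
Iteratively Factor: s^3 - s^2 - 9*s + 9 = (s - 3)*(s^2 + 2*s - 3) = (s - 3)*(s + 3)*(s - 1)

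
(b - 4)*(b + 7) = b^2 + 3*b - 28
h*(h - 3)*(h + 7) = h^3 + 4*h^2 - 21*h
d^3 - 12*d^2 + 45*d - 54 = (d - 6)*(d - 3)^2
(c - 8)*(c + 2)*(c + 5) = c^3 - c^2 - 46*c - 80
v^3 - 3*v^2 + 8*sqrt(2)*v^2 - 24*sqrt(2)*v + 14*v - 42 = (v - 3)*(v + sqrt(2))*(v + 7*sqrt(2))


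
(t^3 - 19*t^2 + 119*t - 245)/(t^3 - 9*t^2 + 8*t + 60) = (t^2 - 14*t + 49)/(t^2 - 4*t - 12)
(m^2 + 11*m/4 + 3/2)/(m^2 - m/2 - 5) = (4*m + 3)/(2*(2*m - 5))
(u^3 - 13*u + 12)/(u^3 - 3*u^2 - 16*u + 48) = (u - 1)/(u - 4)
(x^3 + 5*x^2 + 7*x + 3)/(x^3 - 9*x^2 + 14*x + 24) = (x^2 + 4*x + 3)/(x^2 - 10*x + 24)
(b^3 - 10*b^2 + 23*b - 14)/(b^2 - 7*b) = b - 3 + 2/b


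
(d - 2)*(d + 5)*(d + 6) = d^3 + 9*d^2 + 8*d - 60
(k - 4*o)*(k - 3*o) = k^2 - 7*k*o + 12*o^2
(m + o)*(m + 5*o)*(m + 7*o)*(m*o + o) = m^4*o + 13*m^3*o^2 + m^3*o + 47*m^2*o^3 + 13*m^2*o^2 + 35*m*o^4 + 47*m*o^3 + 35*o^4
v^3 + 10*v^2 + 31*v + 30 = (v + 2)*(v + 3)*(v + 5)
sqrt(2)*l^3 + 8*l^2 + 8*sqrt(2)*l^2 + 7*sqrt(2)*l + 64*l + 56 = (l + 7)*(l + 4*sqrt(2))*(sqrt(2)*l + sqrt(2))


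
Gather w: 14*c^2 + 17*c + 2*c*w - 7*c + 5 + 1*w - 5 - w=14*c^2 + 2*c*w + 10*c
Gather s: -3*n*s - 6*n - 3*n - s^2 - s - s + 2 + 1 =-9*n - s^2 + s*(-3*n - 2) + 3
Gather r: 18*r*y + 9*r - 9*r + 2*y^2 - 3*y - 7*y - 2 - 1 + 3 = 18*r*y + 2*y^2 - 10*y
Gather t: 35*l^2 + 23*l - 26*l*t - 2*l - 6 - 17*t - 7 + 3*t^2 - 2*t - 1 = 35*l^2 + 21*l + 3*t^2 + t*(-26*l - 19) - 14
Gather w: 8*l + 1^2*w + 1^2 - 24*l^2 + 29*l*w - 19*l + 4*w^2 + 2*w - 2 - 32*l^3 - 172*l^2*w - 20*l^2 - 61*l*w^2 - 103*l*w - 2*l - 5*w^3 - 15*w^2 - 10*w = -32*l^3 - 44*l^2 - 13*l - 5*w^3 + w^2*(-61*l - 11) + w*(-172*l^2 - 74*l - 7) - 1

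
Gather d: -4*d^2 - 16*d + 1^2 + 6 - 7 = -4*d^2 - 16*d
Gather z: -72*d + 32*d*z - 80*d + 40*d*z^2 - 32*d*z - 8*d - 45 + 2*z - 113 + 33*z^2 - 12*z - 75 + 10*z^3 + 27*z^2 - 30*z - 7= -160*d + 10*z^3 + z^2*(40*d + 60) - 40*z - 240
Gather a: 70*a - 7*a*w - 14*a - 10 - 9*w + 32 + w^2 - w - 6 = a*(56 - 7*w) + w^2 - 10*w + 16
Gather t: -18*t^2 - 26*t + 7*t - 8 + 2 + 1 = -18*t^2 - 19*t - 5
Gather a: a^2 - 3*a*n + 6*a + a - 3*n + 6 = a^2 + a*(7 - 3*n) - 3*n + 6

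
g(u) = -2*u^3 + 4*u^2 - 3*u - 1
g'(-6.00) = -267.00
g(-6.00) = 593.00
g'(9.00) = -417.00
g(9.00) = -1162.00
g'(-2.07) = -45.27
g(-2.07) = 40.09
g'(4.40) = -83.96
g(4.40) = -107.13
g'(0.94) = -0.78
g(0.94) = -1.95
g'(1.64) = -6.02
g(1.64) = -3.98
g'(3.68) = -54.81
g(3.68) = -57.54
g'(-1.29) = -23.30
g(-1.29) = 13.82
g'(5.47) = -138.77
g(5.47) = -225.06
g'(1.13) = -1.62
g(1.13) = -2.17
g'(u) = -6*u^2 + 8*u - 3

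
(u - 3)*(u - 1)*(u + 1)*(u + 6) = u^4 + 3*u^3 - 19*u^2 - 3*u + 18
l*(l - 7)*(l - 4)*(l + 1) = l^4 - 10*l^3 + 17*l^2 + 28*l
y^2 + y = y*(y + 1)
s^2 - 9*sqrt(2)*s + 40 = (s - 5*sqrt(2))*(s - 4*sqrt(2))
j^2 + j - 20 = (j - 4)*(j + 5)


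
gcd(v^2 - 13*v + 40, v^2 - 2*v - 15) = v - 5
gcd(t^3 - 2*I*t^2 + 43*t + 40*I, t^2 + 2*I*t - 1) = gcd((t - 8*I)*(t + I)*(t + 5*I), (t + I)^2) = t + I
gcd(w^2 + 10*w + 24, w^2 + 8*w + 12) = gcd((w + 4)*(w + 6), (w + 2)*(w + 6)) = w + 6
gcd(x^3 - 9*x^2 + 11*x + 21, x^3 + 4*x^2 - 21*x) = x - 3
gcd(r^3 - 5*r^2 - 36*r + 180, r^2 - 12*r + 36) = r - 6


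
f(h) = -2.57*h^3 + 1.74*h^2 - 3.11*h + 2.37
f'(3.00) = -62.06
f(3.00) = -60.69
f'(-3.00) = -82.94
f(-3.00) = 96.75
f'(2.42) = -39.84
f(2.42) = -31.39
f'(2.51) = -42.95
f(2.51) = -35.11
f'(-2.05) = -42.65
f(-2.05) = 38.20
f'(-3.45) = -106.88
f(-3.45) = 139.34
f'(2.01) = -27.26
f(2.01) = -17.72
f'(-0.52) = -7.00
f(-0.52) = 4.82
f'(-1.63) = -29.27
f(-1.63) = 23.19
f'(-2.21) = -48.46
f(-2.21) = 45.48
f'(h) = -7.71*h^2 + 3.48*h - 3.11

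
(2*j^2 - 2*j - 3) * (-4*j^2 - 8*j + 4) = -8*j^4 - 8*j^3 + 36*j^2 + 16*j - 12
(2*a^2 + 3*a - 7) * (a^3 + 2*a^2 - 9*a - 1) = 2*a^5 + 7*a^4 - 19*a^3 - 43*a^2 + 60*a + 7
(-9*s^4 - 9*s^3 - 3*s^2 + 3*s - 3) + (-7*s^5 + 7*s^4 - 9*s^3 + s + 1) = -7*s^5 - 2*s^4 - 18*s^3 - 3*s^2 + 4*s - 2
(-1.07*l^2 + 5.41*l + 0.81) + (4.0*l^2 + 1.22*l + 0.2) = 2.93*l^2 + 6.63*l + 1.01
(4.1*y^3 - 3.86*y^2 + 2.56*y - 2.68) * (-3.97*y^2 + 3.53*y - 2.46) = -16.277*y^5 + 29.7972*y^4 - 33.875*y^3 + 29.172*y^2 - 15.758*y + 6.5928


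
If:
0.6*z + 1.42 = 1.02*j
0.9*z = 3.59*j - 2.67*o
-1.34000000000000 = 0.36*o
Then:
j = -5.86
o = -3.72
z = -12.33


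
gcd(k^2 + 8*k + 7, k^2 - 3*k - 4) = k + 1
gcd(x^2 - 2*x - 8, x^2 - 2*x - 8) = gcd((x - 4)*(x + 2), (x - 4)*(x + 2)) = x^2 - 2*x - 8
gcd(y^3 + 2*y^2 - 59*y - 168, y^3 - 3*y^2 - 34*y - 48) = y^2 - 5*y - 24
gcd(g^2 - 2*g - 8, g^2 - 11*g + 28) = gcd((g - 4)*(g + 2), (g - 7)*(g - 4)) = g - 4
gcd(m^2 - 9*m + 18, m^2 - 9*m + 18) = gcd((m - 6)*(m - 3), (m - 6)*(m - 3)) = m^2 - 9*m + 18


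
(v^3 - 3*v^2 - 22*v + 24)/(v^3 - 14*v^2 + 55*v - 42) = (v + 4)/(v - 7)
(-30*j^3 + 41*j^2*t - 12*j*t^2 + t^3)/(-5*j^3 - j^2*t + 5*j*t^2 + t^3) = (30*j^2 - 11*j*t + t^2)/(5*j^2 + 6*j*t + t^2)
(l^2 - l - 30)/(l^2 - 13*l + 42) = (l + 5)/(l - 7)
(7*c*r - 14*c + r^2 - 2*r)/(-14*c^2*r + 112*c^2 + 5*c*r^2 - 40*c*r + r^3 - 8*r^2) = (r - 2)/(-2*c*r + 16*c + r^2 - 8*r)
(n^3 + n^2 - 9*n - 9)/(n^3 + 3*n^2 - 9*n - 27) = (n + 1)/(n + 3)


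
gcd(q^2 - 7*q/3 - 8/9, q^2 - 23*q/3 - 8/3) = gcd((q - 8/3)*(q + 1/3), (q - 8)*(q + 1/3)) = q + 1/3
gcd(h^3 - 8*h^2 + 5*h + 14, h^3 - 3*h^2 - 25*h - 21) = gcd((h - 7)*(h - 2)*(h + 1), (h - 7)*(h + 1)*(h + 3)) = h^2 - 6*h - 7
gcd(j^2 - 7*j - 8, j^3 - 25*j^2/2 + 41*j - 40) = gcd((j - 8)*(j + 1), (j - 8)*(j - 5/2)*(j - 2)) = j - 8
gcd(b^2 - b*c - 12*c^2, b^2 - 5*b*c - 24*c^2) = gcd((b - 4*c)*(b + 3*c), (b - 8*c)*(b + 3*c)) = b + 3*c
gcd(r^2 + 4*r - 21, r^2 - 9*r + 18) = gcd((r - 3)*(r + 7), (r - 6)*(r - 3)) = r - 3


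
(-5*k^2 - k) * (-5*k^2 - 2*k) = 25*k^4 + 15*k^3 + 2*k^2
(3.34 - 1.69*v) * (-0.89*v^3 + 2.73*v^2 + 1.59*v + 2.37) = 1.5041*v^4 - 7.5863*v^3 + 6.4311*v^2 + 1.3053*v + 7.9158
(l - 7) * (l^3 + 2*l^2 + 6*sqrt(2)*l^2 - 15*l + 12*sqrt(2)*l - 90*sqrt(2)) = l^4 - 5*l^3 + 6*sqrt(2)*l^3 - 30*sqrt(2)*l^2 - 29*l^2 - 174*sqrt(2)*l + 105*l + 630*sqrt(2)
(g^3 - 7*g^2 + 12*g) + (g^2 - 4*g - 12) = g^3 - 6*g^2 + 8*g - 12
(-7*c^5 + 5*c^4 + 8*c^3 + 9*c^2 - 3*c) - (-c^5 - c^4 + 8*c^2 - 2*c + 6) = -6*c^5 + 6*c^4 + 8*c^3 + c^2 - c - 6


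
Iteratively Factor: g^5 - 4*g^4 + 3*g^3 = (g)*(g^4 - 4*g^3 + 3*g^2) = g^2*(g^3 - 4*g^2 + 3*g) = g^2*(g - 1)*(g^2 - 3*g) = g^3*(g - 1)*(g - 3)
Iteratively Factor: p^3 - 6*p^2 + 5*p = (p - 1)*(p^2 - 5*p) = p*(p - 1)*(p - 5)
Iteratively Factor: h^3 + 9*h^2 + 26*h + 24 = (h + 4)*(h^2 + 5*h + 6) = (h + 3)*(h + 4)*(h + 2)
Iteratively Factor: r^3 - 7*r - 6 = (r + 1)*(r^2 - r - 6) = (r + 1)*(r + 2)*(r - 3)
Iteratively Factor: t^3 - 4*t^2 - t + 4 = (t + 1)*(t^2 - 5*t + 4) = (t - 4)*(t + 1)*(t - 1)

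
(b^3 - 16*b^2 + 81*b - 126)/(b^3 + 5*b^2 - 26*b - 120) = (b^3 - 16*b^2 + 81*b - 126)/(b^3 + 5*b^2 - 26*b - 120)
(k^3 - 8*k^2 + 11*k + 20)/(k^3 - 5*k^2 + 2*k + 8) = (k - 5)/(k - 2)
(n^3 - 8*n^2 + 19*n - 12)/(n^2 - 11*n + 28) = (n^2 - 4*n + 3)/(n - 7)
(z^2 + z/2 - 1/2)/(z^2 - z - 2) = (z - 1/2)/(z - 2)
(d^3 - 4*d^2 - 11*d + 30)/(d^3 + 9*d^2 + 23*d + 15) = (d^2 - 7*d + 10)/(d^2 + 6*d + 5)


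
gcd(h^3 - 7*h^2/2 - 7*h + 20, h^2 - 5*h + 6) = h - 2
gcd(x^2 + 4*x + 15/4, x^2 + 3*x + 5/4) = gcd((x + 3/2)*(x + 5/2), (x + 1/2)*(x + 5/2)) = x + 5/2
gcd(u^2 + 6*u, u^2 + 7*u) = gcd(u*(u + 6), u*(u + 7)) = u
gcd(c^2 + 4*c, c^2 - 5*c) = c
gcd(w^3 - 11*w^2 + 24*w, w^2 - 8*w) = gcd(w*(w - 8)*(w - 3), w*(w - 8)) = w^2 - 8*w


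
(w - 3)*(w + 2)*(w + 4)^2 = w^4 + 7*w^3 + 2*w^2 - 64*w - 96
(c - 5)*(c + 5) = c^2 - 25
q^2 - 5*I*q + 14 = (q - 7*I)*(q + 2*I)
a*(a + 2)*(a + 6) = a^3 + 8*a^2 + 12*a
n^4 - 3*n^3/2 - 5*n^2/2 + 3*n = n*(n - 2)*(n - 1)*(n + 3/2)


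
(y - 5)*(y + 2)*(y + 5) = y^3 + 2*y^2 - 25*y - 50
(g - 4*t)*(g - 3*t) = g^2 - 7*g*t + 12*t^2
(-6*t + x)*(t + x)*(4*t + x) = -24*t^3 - 26*t^2*x - t*x^2 + x^3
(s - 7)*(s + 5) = s^2 - 2*s - 35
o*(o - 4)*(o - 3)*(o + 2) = o^4 - 5*o^3 - 2*o^2 + 24*o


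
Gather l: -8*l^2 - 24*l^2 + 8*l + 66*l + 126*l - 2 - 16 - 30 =-32*l^2 + 200*l - 48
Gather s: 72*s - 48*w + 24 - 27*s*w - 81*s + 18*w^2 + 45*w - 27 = s*(-27*w - 9) + 18*w^2 - 3*w - 3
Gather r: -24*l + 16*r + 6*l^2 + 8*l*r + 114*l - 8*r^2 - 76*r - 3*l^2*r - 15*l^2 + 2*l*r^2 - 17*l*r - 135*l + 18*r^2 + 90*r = -9*l^2 - 45*l + r^2*(2*l + 10) + r*(-3*l^2 - 9*l + 30)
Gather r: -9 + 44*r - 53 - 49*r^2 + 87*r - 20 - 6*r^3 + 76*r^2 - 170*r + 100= -6*r^3 + 27*r^2 - 39*r + 18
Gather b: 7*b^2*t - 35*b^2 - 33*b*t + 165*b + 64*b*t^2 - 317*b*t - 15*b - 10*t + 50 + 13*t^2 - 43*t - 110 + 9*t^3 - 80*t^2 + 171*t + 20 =b^2*(7*t - 35) + b*(64*t^2 - 350*t + 150) + 9*t^3 - 67*t^2 + 118*t - 40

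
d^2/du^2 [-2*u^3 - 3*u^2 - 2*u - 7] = -12*u - 6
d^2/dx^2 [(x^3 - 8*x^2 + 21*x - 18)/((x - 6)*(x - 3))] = 24/(x^3 - 18*x^2 + 108*x - 216)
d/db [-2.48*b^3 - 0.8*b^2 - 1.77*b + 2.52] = -7.44*b^2 - 1.6*b - 1.77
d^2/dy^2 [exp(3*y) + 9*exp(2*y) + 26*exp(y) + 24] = (9*exp(2*y) + 36*exp(y) + 26)*exp(y)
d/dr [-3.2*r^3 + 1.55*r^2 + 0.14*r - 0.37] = -9.6*r^2 + 3.1*r + 0.14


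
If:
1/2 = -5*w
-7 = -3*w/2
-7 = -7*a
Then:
No Solution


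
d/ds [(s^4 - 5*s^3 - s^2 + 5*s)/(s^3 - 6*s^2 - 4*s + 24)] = (s^6 - 12*s^5 + 19*s^4 + 126*s^3 - 326*s^2 - 48*s + 120)/(s^6 - 12*s^5 + 28*s^4 + 96*s^3 - 272*s^2 - 192*s + 576)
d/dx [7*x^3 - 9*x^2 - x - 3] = 21*x^2 - 18*x - 1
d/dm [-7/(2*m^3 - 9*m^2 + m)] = 7*(6*m^2 - 18*m + 1)/(m^2*(2*m^2 - 9*m + 1)^2)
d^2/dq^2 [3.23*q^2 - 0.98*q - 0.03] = 6.46000000000000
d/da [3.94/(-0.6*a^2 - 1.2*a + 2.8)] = 4.728*(a + 1)/(0.6*a^2 + 1.2*a - 2.8)^2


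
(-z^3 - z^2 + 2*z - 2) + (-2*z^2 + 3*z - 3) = -z^3 - 3*z^2 + 5*z - 5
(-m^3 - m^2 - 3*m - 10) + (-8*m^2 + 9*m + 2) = -m^3 - 9*m^2 + 6*m - 8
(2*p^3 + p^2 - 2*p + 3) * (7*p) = 14*p^4 + 7*p^3 - 14*p^2 + 21*p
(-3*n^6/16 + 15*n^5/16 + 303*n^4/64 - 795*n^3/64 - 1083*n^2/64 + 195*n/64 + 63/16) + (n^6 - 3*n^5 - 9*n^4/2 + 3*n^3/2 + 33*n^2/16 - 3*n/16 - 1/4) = 13*n^6/16 - 33*n^5/16 + 15*n^4/64 - 699*n^3/64 - 951*n^2/64 + 183*n/64 + 59/16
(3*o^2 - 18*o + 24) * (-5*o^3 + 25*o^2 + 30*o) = -15*o^5 + 165*o^4 - 480*o^3 + 60*o^2 + 720*o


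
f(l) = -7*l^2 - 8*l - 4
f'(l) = -14*l - 8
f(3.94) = -144.19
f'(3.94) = -63.16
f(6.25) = -327.44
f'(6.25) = -95.50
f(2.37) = -62.28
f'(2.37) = -41.18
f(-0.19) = -2.73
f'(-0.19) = -5.34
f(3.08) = -95.04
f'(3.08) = -51.12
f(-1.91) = -14.26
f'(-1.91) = 18.74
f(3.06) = -94.03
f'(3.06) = -50.84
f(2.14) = -53.18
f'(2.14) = -37.96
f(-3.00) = -43.00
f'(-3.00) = 34.00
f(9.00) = -643.00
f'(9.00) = -134.00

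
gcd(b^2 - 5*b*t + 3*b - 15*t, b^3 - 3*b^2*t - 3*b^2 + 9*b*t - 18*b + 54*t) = b + 3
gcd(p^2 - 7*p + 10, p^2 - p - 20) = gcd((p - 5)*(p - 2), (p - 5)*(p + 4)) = p - 5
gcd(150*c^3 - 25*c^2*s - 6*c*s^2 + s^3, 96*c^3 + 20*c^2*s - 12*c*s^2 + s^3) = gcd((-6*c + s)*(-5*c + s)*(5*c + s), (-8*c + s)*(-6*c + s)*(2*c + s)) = -6*c + s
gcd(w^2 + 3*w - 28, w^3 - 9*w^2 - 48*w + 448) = w + 7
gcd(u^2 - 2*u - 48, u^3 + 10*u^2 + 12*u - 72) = u + 6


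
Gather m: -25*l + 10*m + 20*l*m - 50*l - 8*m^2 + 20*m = -75*l - 8*m^2 + m*(20*l + 30)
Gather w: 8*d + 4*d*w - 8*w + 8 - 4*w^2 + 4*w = 8*d - 4*w^2 + w*(4*d - 4) + 8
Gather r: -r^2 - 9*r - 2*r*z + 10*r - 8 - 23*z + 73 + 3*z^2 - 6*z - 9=-r^2 + r*(1 - 2*z) + 3*z^2 - 29*z + 56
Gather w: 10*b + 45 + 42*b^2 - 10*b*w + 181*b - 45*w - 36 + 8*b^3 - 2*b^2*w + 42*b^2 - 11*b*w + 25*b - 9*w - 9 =8*b^3 + 84*b^2 + 216*b + w*(-2*b^2 - 21*b - 54)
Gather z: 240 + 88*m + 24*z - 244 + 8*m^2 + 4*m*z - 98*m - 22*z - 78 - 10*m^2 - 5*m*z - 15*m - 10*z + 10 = -2*m^2 - 25*m + z*(-m - 8) - 72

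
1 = 1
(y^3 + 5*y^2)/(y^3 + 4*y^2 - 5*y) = y/(y - 1)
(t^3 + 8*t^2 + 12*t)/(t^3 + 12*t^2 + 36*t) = (t + 2)/(t + 6)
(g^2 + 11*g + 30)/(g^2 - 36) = (g + 5)/(g - 6)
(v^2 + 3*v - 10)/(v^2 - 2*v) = (v + 5)/v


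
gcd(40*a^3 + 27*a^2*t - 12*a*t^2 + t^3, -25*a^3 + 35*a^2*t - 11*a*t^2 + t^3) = -5*a + t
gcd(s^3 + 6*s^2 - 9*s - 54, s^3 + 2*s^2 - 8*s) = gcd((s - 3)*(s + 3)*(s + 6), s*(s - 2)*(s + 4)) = 1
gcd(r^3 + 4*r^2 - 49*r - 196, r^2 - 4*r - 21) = r - 7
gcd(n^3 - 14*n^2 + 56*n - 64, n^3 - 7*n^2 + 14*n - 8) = n^2 - 6*n + 8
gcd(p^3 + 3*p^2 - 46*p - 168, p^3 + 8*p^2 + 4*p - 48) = p^2 + 10*p + 24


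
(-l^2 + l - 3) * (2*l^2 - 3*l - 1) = -2*l^4 + 5*l^3 - 8*l^2 + 8*l + 3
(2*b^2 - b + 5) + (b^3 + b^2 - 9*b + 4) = b^3 + 3*b^2 - 10*b + 9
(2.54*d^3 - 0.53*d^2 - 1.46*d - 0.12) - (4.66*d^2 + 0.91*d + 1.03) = 2.54*d^3 - 5.19*d^2 - 2.37*d - 1.15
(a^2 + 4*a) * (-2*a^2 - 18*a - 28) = -2*a^4 - 26*a^3 - 100*a^2 - 112*a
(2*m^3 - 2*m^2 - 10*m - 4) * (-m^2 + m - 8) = -2*m^5 + 4*m^4 - 8*m^3 + 10*m^2 + 76*m + 32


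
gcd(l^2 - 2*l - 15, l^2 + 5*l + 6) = l + 3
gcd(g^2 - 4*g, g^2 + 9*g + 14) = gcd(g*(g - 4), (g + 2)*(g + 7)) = 1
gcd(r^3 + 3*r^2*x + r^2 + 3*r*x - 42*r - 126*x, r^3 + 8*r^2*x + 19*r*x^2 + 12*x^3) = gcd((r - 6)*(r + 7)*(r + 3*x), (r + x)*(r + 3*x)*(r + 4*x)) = r + 3*x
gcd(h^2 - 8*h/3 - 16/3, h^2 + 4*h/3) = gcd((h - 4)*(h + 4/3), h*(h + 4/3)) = h + 4/3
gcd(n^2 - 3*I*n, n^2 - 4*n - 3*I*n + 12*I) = n - 3*I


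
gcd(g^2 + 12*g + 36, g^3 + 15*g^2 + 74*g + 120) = g + 6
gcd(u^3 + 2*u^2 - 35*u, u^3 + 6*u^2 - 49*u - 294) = u + 7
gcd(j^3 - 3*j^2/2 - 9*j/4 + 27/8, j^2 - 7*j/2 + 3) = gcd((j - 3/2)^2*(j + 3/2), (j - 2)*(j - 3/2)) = j - 3/2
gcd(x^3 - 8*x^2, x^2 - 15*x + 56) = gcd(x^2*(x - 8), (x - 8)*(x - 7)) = x - 8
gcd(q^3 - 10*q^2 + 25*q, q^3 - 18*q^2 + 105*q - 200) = q^2 - 10*q + 25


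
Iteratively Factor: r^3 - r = (r)*(r^2 - 1) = r*(r - 1)*(r + 1)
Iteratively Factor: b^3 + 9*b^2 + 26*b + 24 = (b + 2)*(b^2 + 7*b + 12) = (b + 2)*(b + 4)*(b + 3)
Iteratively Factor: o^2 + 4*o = (o)*(o + 4)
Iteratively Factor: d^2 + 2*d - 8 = (d - 2)*(d + 4)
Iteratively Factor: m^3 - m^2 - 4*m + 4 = (m + 2)*(m^2 - 3*m + 2) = (m - 1)*(m + 2)*(m - 2)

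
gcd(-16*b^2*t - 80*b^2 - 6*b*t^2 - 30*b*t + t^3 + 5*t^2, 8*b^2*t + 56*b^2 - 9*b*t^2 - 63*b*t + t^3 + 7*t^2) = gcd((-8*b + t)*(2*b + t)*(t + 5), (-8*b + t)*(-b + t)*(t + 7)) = -8*b + t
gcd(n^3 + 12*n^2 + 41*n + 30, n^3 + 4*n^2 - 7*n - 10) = n^2 + 6*n + 5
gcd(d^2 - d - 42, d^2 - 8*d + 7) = d - 7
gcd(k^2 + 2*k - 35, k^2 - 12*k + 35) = k - 5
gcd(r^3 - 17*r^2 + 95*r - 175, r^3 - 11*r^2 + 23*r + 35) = r^2 - 12*r + 35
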